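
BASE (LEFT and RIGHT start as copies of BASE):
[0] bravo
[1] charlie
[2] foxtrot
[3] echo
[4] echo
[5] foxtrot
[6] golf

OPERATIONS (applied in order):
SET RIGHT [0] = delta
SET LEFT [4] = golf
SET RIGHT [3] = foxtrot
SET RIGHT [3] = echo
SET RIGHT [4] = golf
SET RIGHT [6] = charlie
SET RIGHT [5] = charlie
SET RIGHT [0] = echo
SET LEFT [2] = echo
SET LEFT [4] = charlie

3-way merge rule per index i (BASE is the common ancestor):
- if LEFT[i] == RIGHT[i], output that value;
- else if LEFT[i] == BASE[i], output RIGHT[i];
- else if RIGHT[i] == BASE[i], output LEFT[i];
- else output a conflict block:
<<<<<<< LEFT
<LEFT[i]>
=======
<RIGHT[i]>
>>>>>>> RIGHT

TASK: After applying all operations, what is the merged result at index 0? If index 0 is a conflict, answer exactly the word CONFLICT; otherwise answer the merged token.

Final LEFT:  [bravo, charlie, echo, echo, charlie, foxtrot, golf]
Final RIGHT: [echo, charlie, foxtrot, echo, golf, charlie, charlie]
i=0: L=bravo=BASE, R=echo -> take RIGHT -> echo
i=1: L=charlie R=charlie -> agree -> charlie
i=2: L=echo, R=foxtrot=BASE -> take LEFT -> echo
i=3: L=echo R=echo -> agree -> echo
i=4: BASE=echo L=charlie R=golf all differ -> CONFLICT
i=5: L=foxtrot=BASE, R=charlie -> take RIGHT -> charlie
i=6: L=golf=BASE, R=charlie -> take RIGHT -> charlie
Index 0 -> echo

Answer: echo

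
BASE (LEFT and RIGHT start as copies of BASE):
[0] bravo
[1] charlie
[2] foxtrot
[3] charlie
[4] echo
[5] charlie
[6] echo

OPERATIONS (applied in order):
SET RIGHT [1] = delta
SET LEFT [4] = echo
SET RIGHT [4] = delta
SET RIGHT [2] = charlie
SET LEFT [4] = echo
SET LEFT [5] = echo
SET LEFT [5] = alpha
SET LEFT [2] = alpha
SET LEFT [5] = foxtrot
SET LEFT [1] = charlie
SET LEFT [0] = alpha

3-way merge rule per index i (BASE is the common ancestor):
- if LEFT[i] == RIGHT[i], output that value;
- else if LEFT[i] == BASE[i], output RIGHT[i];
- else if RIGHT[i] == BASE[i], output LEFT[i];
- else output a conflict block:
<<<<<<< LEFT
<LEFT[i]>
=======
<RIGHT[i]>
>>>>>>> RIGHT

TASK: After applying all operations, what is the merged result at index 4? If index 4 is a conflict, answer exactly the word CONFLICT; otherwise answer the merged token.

Answer: delta

Derivation:
Final LEFT:  [alpha, charlie, alpha, charlie, echo, foxtrot, echo]
Final RIGHT: [bravo, delta, charlie, charlie, delta, charlie, echo]
i=0: L=alpha, R=bravo=BASE -> take LEFT -> alpha
i=1: L=charlie=BASE, R=delta -> take RIGHT -> delta
i=2: BASE=foxtrot L=alpha R=charlie all differ -> CONFLICT
i=3: L=charlie R=charlie -> agree -> charlie
i=4: L=echo=BASE, R=delta -> take RIGHT -> delta
i=5: L=foxtrot, R=charlie=BASE -> take LEFT -> foxtrot
i=6: L=echo R=echo -> agree -> echo
Index 4 -> delta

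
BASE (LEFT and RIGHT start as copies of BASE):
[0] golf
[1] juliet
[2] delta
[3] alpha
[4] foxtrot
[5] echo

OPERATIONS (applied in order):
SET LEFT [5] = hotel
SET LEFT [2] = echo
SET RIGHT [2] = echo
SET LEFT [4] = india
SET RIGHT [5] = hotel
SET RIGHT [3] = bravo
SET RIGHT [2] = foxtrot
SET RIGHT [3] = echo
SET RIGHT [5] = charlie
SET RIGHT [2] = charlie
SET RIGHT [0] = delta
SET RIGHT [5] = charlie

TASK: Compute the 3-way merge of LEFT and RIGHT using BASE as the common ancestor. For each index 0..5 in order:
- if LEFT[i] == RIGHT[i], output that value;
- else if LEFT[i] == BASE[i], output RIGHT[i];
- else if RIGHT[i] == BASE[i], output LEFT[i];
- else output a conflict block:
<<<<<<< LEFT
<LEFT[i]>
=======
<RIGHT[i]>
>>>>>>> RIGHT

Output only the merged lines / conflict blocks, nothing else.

Answer: delta
juliet
<<<<<<< LEFT
echo
=======
charlie
>>>>>>> RIGHT
echo
india
<<<<<<< LEFT
hotel
=======
charlie
>>>>>>> RIGHT

Derivation:
Final LEFT:  [golf, juliet, echo, alpha, india, hotel]
Final RIGHT: [delta, juliet, charlie, echo, foxtrot, charlie]
i=0: L=golf=BASE, R=delta -> take RIGHT -> delta
i=1: L=juliet R=juliet -> agree -> juliet
i=2: BASE=delta L=echo R=charlie all differ -> CONFLICT
i=3: L=alpha=BASE, R=echo -> take RIGHT -> echo
i=4: L=india, R=foxtrot=BASE -> take LEFT -> india
i=5: BASE=echo L=hotel R=charlie all differ -> CONFLICT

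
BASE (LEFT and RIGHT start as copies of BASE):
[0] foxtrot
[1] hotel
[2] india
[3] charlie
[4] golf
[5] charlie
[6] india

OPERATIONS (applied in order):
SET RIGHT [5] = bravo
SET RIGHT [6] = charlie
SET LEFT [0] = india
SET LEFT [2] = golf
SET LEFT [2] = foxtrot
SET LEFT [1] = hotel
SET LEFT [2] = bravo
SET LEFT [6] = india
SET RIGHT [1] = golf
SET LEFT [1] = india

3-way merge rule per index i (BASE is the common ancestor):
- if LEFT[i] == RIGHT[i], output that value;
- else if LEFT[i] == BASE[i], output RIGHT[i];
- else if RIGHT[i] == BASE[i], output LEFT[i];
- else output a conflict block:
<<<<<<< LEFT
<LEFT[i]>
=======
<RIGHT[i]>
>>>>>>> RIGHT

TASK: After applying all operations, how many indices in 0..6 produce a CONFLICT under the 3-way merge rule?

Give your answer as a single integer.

Final LEFT:  [india, india, bravo, charlie, golf, charlie, india]
Final RIGHT: [foxtrot, golf, india, charlie, golf, bravo, charlie]
i=0: L=india, R=foxtrot=BASE -> take LEFT -> india
i=1: BASE=hotel L=india R=golf all differ -> CONFLICT
i=2: L=bravo, R=india=BASE -> take LEFT -> bravo
i=3: L=charlie R=charlie -> agree -> charlie
i=4: L=golf R=golf -> agree -> golf
i=5: L=charlie=BASE, R=bravo -> take RIGHT -> bravo
i=6: L=india=BASE, R=charlie -> take RIGHT -> charlie
Conflict count: 1

Answer: 1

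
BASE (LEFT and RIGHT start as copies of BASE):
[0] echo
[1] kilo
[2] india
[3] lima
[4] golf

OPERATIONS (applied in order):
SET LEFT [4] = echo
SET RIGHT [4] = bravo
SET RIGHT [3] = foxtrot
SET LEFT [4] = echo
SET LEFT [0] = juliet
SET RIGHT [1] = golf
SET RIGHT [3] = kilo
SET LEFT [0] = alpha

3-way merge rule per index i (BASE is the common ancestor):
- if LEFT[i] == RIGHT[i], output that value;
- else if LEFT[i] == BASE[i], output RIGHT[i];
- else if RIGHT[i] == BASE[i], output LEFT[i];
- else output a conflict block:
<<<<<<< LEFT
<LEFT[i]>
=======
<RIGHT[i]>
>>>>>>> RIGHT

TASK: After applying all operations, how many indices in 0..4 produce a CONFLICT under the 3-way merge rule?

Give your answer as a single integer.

Final LEFT:  [alpha, kilo, india, lima, echo]
Final RIGHT: [echo, golf, india, kilo, bravo]
i=0: L=alpha, R=echo=BASE -> take LEFT -> alpha
i=1: L=kilo=BASE, R=golf -> take RIGHT -> golf
i=2: L=india R=india -> agree -> india
i=3: L=lima=BASE, R=kilo -> take RIGHT -> kilo
i=4: BASE=golf L=echo R=bravo all differ -> CONFLICT
Conflict count: 1

Answer: 1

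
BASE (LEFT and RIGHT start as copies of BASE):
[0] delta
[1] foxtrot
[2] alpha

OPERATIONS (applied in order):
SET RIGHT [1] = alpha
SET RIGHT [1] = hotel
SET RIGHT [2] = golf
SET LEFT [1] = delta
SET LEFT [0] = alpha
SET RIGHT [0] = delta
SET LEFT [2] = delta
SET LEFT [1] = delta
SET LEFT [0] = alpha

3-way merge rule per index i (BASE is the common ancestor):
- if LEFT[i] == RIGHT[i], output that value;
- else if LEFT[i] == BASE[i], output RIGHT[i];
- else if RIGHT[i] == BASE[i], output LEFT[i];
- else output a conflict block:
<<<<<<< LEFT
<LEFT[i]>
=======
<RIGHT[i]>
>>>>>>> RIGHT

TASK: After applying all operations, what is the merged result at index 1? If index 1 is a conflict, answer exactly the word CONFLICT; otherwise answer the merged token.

Final LEFT:  [alpha, delta, delta]
Final RIGHT: [delta, hotel, golf]
i=0: L=alpha, R=delta=BASE -> take LEFT -> alpha
i=1: BASE=foxtrot L=delta R=hotel all differ -> CONFLICT
i=2: BASE=alpha L=delta R=golf all differ -> CONFLICT
Index 1 -> CONFLICT

Answer: CONFLICT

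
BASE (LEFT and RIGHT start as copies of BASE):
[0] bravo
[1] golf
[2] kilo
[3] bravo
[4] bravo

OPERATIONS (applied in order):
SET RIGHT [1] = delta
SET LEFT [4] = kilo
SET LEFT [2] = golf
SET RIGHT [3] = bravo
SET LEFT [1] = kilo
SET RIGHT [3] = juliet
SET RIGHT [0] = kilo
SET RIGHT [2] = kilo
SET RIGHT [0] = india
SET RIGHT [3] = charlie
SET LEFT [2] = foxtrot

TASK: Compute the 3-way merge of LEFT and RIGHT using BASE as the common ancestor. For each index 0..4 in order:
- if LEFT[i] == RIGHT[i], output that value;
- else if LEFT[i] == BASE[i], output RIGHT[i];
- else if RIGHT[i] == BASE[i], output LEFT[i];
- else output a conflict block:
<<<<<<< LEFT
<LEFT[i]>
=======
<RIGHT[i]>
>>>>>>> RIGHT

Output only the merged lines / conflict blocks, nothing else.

Answer: india
<<<<<<< LEFT
kilo
=======
delta
>>>>>>> RIGHT
foxtrot
charlie
kilo

Derivation:
Final LEFT:  [bravo, kilo, foxtrot, bravo, kilo]
Final RIGHT: [india, delta, kilo, charlie, bravo]
i=0: L=bravo=BASE, R=india -> take RIGHT -> india
i=1: BASE=golf L=kilo R=delta all differ -> CONFLICT
i=2: L=foxtrot, R=kilo=BASE -> take LEFT -> foxtrot
i=3: L=bravo=BASE, R=charlie -> take RIGHT -> charlie
i=4: L=kilo, R=bravo=BASE -> take LEFT -> kilo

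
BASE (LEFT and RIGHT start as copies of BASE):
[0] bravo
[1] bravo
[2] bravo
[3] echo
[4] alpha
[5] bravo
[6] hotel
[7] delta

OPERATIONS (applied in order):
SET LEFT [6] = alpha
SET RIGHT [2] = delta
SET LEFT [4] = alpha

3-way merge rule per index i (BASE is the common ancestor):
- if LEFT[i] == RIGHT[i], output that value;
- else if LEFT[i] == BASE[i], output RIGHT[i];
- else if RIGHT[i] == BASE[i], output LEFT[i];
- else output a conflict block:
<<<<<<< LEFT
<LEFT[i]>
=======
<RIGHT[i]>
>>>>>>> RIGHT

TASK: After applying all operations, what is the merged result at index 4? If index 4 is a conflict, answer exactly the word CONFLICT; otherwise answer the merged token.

Final LEFT:  [bravo, bravo, bravo, echo, alpha, bravo, alpha, delta]
Final RIGHT: [bravo, bravo, delta, echo, alpha, bravo, hotel, delta]
i=0: L=bravo R=bravo -> agree -> bravo
i=1: L=bravo R=bravo -> agree -> bravo
i=2: L=bravo=BASE, R=delta -> take RIGHT -> delta
i=3: L=echo R=echo -> agree -> echo
i=4: L=alpha R=alpha -> agree -> alpha
i=5: L=bravo R=bravo -> agree -> bravo
i=6: L=alpha, R=hotel=BASE -> take LEFT -> alpha
i=7: L=delta R=delta -> agree -> delta
Index 4 -> alpha

Answer: alpha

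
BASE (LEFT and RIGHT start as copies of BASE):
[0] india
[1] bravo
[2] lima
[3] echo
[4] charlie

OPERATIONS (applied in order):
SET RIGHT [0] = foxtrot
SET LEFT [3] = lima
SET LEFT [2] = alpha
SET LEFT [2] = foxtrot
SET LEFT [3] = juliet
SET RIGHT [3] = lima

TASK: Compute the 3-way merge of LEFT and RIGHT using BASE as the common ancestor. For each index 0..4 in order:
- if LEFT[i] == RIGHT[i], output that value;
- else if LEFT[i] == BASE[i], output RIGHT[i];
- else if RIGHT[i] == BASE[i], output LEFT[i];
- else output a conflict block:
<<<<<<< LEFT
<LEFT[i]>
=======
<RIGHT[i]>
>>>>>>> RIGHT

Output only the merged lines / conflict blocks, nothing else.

Final LEFT:  [india, bravo, foxtrot, juliet, charlie]
Final RIGHT: [foxtrot, bravo, lima, lima, charlie]
i=0: L=india=BASE, R=foxtrot -> take RIGHT -> foxtrot
i=1: L=bravo R=bravo -> agree -> bravo
i=2: L=foxtrot, R=lima=BASE -> take LEFT -> foxtrot
i=3: BASE=echo L=juliet R=lima all differ -> CONFLICT
i=4: L=charlie R=charlie -> agree -> charlie

Answer: foxtrot
bravo
foxtrot
<<<<<<< LEFT
juliet
=======
lima
>>>>>>> RIGHT
charlie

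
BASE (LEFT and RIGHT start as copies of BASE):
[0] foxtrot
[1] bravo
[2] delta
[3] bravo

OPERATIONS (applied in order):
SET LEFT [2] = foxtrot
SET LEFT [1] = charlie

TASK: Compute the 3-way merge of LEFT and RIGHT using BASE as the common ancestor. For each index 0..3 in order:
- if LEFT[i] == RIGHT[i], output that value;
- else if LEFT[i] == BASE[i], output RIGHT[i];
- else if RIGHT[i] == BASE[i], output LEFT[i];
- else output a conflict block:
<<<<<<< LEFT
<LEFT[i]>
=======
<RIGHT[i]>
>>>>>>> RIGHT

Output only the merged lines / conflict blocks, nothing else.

Answer: foxtrot
charlie
foxtrot
bravo

Derivation:
Final LEFT:  [foxtrot, charlie, foxtrot, bravo]
Final RIGHT: [foxtrot, bravo, delta, bravo]
i=0: L=foxtrot R=foxtrot -> agree -> foxtrot
i=1: L=charlie, R=bravo=BASE -> take LEFT -> charlie
i=2: L=foxtrot, R=delta=BASE -> take LEFT -> foxtrot
i=3: L=bravo R=bravo -> agree -> bravo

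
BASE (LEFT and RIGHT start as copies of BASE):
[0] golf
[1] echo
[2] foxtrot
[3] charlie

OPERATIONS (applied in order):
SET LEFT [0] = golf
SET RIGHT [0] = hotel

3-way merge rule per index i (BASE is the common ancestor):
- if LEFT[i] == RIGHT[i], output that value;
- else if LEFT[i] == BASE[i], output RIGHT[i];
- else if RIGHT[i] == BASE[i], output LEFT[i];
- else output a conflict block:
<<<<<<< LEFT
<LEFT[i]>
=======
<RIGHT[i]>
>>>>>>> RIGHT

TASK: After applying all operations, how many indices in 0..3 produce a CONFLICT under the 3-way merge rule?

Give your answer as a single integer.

Answer: 0

Derivation:
Final LEFT:  [golf, echo, foxtrot, charlie]
Final RIGHT: [hotel, echo, foxtrot, charlie]
i=0: L=golf=BASE, R=hotel -> take RIGHT -> hotel
i=1: L=echo R=echo -> agree -> echo
i=2: L=foxtrot R=foxtrot -> agree -> foxtrot
i=3: L=charlie R=charlie -> agree -> charlie
Conflict count: 0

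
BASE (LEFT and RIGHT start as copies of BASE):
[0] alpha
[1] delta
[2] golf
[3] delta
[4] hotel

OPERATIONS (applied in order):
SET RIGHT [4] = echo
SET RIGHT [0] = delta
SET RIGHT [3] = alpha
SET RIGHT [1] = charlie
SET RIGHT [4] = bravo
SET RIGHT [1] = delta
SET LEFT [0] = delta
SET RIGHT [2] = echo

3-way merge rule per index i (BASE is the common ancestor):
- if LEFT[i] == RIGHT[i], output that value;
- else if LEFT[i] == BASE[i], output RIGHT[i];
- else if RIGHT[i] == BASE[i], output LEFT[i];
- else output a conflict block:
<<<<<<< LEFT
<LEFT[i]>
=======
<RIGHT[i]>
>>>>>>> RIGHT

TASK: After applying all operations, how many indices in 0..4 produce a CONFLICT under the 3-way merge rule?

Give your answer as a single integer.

Answer: 0

Derivation:
Final LEFT:  [delta, delta, golf, delta, hotel]
Final RIGHT: [delta, delta, echo, alpha, bravo]
i=0: L=delta R=delta -> agree -> delta
i=1: L=delta R=delta -> agree -> delta
i=2: L=golf=BASE, R=echo -> take RIGHT -> echo
i=3: L=delta=BASE, R=alpha -> take RIGHT -> alpha
i=4: L=hotel=BASE, R=bravo -> take RIGHT -> bravo
Conflict count: 0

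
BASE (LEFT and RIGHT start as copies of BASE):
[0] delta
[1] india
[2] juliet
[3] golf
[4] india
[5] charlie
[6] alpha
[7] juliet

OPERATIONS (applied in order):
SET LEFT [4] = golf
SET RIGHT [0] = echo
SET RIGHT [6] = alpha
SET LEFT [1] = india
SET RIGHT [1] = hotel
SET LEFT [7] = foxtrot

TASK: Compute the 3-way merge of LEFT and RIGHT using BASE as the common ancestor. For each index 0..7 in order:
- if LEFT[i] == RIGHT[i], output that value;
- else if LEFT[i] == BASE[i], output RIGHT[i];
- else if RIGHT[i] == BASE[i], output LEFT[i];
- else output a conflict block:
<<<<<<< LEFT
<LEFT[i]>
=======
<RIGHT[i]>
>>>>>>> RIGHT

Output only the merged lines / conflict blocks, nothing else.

Final LEFT:  [delta, india, juliet, golf, golf, charlie, alpha, foxtrot]
Final RIGHT: [echo, hotel, juliet, golf, india, charlie, alpha, juliet]
i=0: L=delta=BASE, R=echo -> take RIGHT -> echo
i=1: L=india=BASE, R=hotel -> take RIGHT -> hotel
i=2: L=juliet R=juliet -> agree -> juliet
i=3: L=golf R=golf -> agree -> golf
i=4: L=golf, R=india=BASE -> take LEFT -> golf
i=5: L=charlie R=charlie -> agree -> charlie
i=6: L=alpha R=alpha -> agree -> alpha
i=7: L=foxtrot, R=juliet=BASE -> take LEFT -> foxtrot

Answer: echo
hotel
juliet
golf
golf
charlie
alpha
foxtrot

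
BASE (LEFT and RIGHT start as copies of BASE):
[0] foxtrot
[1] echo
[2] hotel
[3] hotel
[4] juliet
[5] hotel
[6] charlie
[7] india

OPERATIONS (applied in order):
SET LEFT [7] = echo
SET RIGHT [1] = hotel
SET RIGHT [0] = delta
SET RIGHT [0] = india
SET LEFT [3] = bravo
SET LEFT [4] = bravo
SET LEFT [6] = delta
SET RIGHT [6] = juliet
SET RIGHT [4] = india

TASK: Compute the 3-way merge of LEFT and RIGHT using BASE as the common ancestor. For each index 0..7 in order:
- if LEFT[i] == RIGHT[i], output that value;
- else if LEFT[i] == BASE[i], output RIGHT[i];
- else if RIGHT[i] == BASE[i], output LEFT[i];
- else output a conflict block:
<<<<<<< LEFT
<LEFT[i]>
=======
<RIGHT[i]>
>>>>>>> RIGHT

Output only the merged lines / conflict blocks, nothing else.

Final LEFT:  [foxtrot, echo, hotel, bravo, bravo, hotel, delta, echo]
Final RIGHT: [india, hotel, hotel, hotel, india, hotel, juliet, india]
i=0: L=foxtrot=BASE, R=india -> take RIGHT -> india
i=1: L=echo=BASE, R=hotel -> take RIGHT -> hotel
i=2: L=hotel R=hotel -> agree -> hotel
i=3: L=bravo, R=hotel=BASE -> take LEFT -> bravo
i=4: BASE=juliet L=bravo R=india all differ -> CONFLICT
i=5: L=hotel R=hotel -> agree -> hotel
i=6: BASE=charlie L=delta R=juliet all differ -> CONFLICT
i=7: L=echo, R=india=BASE -> take LEFT -> echo

Answer: india
hotel
hotel
bravo
<<<<<<< LEFT
bravo
=======
india
>>>>>>> RIGHT
hotel
<<<<<<< LEFT
delta
=======
juliet
>>>>>>> RIGHT
echo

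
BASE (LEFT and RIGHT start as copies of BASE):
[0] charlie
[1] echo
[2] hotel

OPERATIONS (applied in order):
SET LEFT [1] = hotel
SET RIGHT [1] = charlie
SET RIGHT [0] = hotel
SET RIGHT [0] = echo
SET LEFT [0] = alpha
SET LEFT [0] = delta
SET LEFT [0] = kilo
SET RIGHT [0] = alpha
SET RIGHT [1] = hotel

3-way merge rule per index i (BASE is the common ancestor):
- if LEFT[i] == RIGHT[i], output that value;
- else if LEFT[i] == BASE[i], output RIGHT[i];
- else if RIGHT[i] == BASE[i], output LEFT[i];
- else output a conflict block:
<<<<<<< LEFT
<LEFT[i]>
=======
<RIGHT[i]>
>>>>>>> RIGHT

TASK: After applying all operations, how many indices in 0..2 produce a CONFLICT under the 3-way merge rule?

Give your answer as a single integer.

Final LEFT:  [kilo, hotel, hotel]
Final RIGHT: [alpha, hotel, hotel]
i=0: BASE=charlie L=kilo R=alpha all differ -> CONFLICT
i=1: L=hotel R=hotel -> agree -> hotel
i=2: L=hotel R=hotel -> agree -> hotel
Conflict count: 1

Answer: 1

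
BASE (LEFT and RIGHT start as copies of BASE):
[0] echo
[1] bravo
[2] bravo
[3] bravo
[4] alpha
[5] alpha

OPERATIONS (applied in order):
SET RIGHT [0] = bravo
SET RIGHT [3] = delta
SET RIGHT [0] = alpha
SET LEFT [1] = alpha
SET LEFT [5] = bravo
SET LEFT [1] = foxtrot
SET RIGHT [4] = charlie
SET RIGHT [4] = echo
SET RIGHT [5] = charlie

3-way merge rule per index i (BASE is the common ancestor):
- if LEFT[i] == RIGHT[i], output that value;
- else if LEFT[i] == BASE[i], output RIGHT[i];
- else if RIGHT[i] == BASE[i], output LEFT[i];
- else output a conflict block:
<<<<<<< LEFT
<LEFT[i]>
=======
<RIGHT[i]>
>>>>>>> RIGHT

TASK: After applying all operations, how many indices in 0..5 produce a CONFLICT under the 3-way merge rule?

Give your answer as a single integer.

Answer: 1

Derivation:
Final LEFT:  [echo, foxtrot, bravo, bravo, alpha, bravo]
Final RIGHT: [alpha, bravo, bravo, delta, echo, charlie]
i=0: L=echo=BASE, R=alpha -> take RIGHT -> alpha
i=1: L=foxtrot, R=bravo=BASE -> take LEFT -> foxtrot
i=2: L=bravo R=bravo -> agree -> bravo
i=3: L=bravo=BASE, R=delta -> take RIGHT -> delta
i=4: L=alpha=BASE, R=echo -> take RIGHT -> echo
i=5: BASE=alpha L=bravo R=charlie all differ -> CONFLICT
Conflict count: 1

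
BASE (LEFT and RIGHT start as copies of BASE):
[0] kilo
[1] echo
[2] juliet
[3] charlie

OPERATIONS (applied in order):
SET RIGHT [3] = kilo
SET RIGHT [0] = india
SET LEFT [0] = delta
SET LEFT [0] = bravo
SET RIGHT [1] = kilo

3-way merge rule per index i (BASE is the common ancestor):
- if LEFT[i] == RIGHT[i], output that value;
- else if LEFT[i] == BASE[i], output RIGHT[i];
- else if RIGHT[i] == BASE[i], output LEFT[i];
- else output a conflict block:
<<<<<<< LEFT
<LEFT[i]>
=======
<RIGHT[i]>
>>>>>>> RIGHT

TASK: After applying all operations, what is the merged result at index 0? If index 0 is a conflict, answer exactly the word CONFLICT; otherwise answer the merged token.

Final LEFT:  [bravo, echo, juliet, charlie]
Final RIGHT: [india, kilo, juliet, kilo]
i=0: BASE=kilo L=bravo R=india all differ -> CONFLICT
i=1: L=echo=BASE, R=kilo -> take RIGHT -> kilo
i=2: L=juliet R=juliet -> agree -> juliet
i=3: L=charlie=BASE, R=kilo -> take RIGHT -> kilo
Index 0 -> CONFLICT

Answer: CONFLICT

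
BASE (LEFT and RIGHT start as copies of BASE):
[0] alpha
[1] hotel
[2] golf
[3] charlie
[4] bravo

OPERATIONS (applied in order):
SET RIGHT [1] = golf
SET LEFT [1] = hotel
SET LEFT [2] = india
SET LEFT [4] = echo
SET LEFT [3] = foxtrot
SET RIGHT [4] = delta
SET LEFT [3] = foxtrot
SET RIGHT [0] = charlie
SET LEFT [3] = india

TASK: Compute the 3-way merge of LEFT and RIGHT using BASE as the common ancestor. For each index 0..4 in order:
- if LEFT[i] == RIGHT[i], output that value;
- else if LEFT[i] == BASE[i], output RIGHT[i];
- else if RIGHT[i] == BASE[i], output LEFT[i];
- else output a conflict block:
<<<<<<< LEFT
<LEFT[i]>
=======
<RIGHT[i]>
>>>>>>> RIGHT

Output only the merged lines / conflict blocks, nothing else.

Answer: charlie
golf
india
india
<<<<<<< LEFT
echo
=======
delta
>>>>>>> RIGHT

Derivation:
Final LEFT:  [alpha, hotel, india, india, echo]
Final RIGHT: [charlie, golf, golf, charlie, delta]
i=0: L=alpha=BASE, R=charlie -> take RIGHT -> charlie
i=1: L=hotel=BASE, R=golf -> take RIGHT -> golf
i=2: L=india, R=golf=BASE -> take LEFT -> india
i=3: L=india, R=charlie=BASE -> take LEFT -> india
i=4: BASE=bravo L=echo R=delta all differ -> CONFLICT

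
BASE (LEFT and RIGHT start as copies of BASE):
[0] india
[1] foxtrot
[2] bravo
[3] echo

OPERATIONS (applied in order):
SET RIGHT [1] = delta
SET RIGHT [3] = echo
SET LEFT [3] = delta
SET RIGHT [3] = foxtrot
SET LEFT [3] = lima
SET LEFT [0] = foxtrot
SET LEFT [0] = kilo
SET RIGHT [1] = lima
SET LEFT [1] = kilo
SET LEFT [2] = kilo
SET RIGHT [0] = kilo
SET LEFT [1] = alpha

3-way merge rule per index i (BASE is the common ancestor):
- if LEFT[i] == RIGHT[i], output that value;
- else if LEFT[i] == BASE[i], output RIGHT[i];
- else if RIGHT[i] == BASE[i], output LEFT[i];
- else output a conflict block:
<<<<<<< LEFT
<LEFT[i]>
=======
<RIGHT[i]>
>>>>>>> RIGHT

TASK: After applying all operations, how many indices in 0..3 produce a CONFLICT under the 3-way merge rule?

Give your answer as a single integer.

Answer: 2

Derivation:
Final LEFT:  [kilo, alpha, kilo, lima]
Final RIGHT: [kilo, lima, bravo, foxtrot]
i=0: L=kilo R=kilo -> agree -> kilo
i=1: BASE=foxtrot L=alpha R=lima all differ -> CONFLICT
i=2: L=kilo, R=bravo=BASE -> take LEFT -> kilo
i=3: BASE=echo L=lima R=foxtrot all differ -> CONFLICT
Conflict count: 2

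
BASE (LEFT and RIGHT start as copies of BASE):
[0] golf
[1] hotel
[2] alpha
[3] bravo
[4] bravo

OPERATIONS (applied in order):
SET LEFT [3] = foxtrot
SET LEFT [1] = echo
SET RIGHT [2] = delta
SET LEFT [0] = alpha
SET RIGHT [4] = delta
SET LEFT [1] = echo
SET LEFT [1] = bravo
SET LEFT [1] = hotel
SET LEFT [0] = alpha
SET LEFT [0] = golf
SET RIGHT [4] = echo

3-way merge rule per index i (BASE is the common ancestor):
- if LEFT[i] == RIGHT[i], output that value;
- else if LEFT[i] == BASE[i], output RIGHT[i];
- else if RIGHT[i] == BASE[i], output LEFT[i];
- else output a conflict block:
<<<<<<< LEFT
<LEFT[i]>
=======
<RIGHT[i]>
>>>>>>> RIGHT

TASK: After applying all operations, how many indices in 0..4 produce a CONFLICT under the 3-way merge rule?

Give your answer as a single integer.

Answer: 0

Derivation:
Final LEFT:  [golf, hotel, alpha, foxtrot, bravo]
Final RIGHT: [golf, hotel, delta, bravo, echo]
i=0: L=golf R=golf -> agree -> golf
i=1: L=hotel R=hotel -> agree -> hotel
i=2: L=alpha=BASE, R=delta -> take RIGHT -> delta
i=3: L=foxtrot, R=bravo=BASE -> take LEFT -> foxtrot
i=4: L=bravo=BASE, R=echo -> take RIGHT -> echo
Conflict count: 0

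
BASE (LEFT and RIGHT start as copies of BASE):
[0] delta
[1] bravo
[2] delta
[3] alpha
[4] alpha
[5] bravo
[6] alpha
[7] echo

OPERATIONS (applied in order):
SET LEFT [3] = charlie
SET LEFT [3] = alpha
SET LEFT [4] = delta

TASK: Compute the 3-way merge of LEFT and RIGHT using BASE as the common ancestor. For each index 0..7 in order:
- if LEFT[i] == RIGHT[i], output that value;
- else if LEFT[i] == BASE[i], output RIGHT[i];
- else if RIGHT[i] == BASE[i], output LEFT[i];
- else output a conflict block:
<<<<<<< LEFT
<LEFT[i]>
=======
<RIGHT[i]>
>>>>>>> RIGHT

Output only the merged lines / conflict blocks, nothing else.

Answer: delta
bravo
delta
alpha
delta
bravo
alpha
echo

Derivation:
Final LEFT:  [delta, bravo, delta, alpha, delta, bravo, alpha, echo]
Final RIGHT: [delta, bravo, delta, alpha, alpha, bravo, alpha, echo]
i=0: L=delta R=delta -> agree -> delta
i=1: L=bravo R=bravo -> agree -> bravo
i=2: L=delta R=delta -> agree -> delta
i=3: L=alpha R=alpha -> agree -> alpha
i=4: L=delta, R=alpha=BASE -> take LEFT -> delta
i=5: L=bravo R=bravo -> agree -> bravo
i=6: L=alpha R=alpha -> agree -> alpha
i=7: L=echo R=echo -> agree -> echo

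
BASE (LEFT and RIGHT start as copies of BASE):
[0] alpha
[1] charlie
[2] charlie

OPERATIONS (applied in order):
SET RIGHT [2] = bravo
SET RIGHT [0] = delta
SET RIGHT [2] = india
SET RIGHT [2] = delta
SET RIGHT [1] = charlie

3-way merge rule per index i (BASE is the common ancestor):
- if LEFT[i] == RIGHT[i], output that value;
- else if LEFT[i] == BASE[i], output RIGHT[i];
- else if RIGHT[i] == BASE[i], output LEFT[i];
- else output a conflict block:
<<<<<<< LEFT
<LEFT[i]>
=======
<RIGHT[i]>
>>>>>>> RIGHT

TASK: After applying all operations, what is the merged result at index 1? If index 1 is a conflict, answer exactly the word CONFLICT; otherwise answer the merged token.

Final LEFT:  [alpha, charlie, charlie]
Final RIGHT: [delta, charlie, delta]
i=0: L=alpha=BASE, R=delta -> take RIGHT -> delta
i=1: L=charlie R=charlie -> agree -> charlie
i=2: L=charlie=BASE, R=delta -> take RIGHT -> delta
Index 1 -> charlie

Answer: charlie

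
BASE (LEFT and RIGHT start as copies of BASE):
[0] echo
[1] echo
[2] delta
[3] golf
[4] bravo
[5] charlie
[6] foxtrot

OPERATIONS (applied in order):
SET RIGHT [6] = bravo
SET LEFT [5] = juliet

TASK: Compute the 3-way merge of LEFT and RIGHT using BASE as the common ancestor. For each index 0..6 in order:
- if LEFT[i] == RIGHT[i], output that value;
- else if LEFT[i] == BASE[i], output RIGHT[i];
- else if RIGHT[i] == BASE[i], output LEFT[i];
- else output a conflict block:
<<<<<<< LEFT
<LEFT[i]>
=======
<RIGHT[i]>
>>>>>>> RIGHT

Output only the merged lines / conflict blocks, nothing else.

Final LEFT:  [echo, echo, delta, golf, bravo, juliet, foxtrot]
Final RIGHT: [echo, echo, delta, golf, bravo, charlie, bravo]
i=0: L=echo R=echo -> agree -> echo
i=1: L=echo R=echo -> agree -> echo
i=2: L=delta R=delta -> agree -> delta
i=3: L=golf R=golf -> agree -> golf
i=4: L=bravo R=bravo -> agree -> bravo
i=5: L=juliet, R=charlie=BASE -> take LEFT -> juliet
i=6: L=foxtrot=BASE, R=bravo -> take RIGHT -> bravo

Answer: echo
echo
delta
golf
bravo
juliet
bravo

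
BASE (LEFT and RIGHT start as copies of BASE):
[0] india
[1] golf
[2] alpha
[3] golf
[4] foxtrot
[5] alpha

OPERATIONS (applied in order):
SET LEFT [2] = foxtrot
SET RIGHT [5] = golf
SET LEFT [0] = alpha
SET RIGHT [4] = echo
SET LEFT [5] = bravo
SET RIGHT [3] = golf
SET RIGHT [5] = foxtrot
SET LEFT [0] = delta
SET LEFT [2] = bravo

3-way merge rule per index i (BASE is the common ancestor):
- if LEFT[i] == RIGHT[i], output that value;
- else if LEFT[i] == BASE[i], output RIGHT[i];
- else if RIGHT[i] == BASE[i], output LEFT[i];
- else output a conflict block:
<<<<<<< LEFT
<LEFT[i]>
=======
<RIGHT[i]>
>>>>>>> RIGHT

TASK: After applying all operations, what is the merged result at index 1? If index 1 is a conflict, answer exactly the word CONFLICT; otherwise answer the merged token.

Answer: golf

Derivation:
Final LEFT:  [delta, golf, bravo, golf, foxtrot, bravo]
Final RIGHT: [india, golf, alpha, golf, echo, foxtrot]
i=0: L=delta, R=india=BASE -> take LEFT -> delta
i=1: L=golf R=golf -> agree -> golf
i=2: L=bravo, R=alpha=BASE -> take LEFT -> bravo
i=3: L=golf R=golf -> agree -> golf
i=4: L=foxtrot=BASE, R=echo -> take RIGHT -> echo
i=5: BASE=alpha L=bravo R=foxtrot all differ -> CONFLICT
Index 1 -> golf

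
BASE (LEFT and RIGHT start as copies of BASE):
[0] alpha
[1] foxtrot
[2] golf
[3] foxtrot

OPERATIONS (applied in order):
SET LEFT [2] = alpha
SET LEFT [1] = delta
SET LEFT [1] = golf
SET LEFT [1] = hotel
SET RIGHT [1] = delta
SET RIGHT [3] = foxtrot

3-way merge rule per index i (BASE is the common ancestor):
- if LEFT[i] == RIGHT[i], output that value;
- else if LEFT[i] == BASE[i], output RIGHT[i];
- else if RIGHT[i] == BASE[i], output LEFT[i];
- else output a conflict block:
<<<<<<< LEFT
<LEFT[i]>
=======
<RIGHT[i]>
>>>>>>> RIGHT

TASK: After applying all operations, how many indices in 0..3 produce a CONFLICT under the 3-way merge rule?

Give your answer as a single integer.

Answer: 1

Derivation:
Final LEFT:  [alpha, hotel, alpha, foxtrot]
Final RIGHT: [alpha, delta, golf, foxtrot]
i=0: L=alpha R=alpha -> agree -> alpha
i=1: BASE=foxtrot L=hotel R=delta all differ -> CONFLICT
i=2: L=alpha, R=golf=BASE -> take LEFT -> alpha
i=3: L=foxtrot R=foxtrot -> agree -> foxtrot
Conflict count: 1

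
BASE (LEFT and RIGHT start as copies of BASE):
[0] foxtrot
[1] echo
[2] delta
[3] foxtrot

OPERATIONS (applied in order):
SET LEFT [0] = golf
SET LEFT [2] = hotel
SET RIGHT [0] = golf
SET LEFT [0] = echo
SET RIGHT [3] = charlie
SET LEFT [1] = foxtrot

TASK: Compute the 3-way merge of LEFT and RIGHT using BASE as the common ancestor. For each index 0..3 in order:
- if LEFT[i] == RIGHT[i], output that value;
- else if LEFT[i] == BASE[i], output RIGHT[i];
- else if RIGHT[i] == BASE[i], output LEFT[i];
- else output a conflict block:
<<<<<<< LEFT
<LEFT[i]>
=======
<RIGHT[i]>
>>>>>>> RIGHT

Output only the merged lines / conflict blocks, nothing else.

Answer: <<<<<<< LEFT
echo
=======
golf
>>>>>>> RIGHT
foxtrot
hotel
charlie

Derivation:
Final LEFT:  [echo, foxtrot, hotel, foxtrot]
Final RIGHT: [golf, echo, delta, charlie]
i=0: BASE=foxtrot L=echo R=golf all differ -> CONFLICT
i=1: L=foxtrot, R=echo=BASE -> take LEFT -> foxtrot
i=2: L=hotel, R=delta=BASE -> take LEFT -> hotel
i=3: L=foxtrot=BASE, R=charlie -> take RIGHT -> charlie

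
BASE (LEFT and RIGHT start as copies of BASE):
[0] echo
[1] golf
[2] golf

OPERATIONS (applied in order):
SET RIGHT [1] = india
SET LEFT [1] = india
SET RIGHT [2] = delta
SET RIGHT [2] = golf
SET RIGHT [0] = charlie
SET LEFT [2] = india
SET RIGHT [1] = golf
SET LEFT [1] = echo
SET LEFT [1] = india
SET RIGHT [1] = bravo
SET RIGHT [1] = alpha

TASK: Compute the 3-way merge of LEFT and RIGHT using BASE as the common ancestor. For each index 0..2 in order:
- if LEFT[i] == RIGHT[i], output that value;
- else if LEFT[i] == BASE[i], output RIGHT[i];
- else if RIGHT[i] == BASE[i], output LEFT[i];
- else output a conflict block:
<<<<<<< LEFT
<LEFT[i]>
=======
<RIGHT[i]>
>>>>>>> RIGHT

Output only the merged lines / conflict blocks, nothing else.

Answer: charlie
<<<<<<< LEFT
india
=======
alpha
>>>>>>> RIGHT
india

Derivation:
Final LEFT:  [echo, india, india]
Final RIGHT: [charlie, alpha, golf]
i=0: L=echo=BASE, R=charlie -> take RIGHT -> charlie
i=1: BASE=golf L=india R=alpha all differ -> CONFLICT
i=2: L=india, R=golf=BASE -> take LEFT -> india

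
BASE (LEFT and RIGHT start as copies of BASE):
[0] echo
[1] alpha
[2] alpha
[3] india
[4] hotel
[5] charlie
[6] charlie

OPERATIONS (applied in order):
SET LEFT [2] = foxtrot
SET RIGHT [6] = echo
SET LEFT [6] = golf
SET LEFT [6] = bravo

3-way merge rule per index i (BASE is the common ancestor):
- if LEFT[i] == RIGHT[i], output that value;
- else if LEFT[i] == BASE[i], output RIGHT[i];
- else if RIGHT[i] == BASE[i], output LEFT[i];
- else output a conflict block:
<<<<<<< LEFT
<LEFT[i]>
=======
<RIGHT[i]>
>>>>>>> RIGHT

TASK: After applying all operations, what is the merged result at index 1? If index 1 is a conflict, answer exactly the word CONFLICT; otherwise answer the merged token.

Answer: alpha

Derivation:
Final LEFT:  [echo, alpha, foxtrot, india, hotel, charlie, bravo]
Final RIGHT: [echo, alpha, alpha, india, hotel, charlie, echo]
i=0: L=echo R=echo -> agree -> echo
i=1: L=alpha R=alpha -> agree -> alpha
i=2: L=foxtrot, R=alpha=BASE -> take LEFT -> foxtrot
i=3: L=india R=india -> agree -> india
i=4: L=hotel R=hotel -> agree -> hotel
i=5: L=charlie R=charlie -> agree -> charlie
i=6: BASE=charlie L=bravo R=echo all differ -> CONFLICT
Index 1 -> alpha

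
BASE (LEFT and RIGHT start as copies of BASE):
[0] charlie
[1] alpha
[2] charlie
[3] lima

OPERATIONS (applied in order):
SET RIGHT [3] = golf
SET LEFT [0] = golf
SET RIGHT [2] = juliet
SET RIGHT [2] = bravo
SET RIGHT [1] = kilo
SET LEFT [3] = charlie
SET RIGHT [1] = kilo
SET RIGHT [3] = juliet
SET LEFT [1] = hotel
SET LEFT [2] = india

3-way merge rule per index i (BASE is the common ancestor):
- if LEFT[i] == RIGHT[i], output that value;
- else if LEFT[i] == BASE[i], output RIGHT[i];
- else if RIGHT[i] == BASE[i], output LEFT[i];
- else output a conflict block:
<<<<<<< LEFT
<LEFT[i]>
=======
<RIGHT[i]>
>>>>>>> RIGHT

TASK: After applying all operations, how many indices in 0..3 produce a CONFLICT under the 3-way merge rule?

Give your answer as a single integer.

Answer: 3

Derivation:
Final LEFT:  [golf, hotel, india, charlie]
Final RIGHT: [charlie, kilo, bravo, juliet]
i=0: L=golf, R=charlie=BASE -> take LEFT -> golf
i=1: BASE=alpha L=hotel R=kilo all differ -> CONFLICT
i=2: BASE=charlie L=india R=bravo all differ -> CONFLICT
i=3: BASE=lima L=charlie R=juliet all differ -> CONFLICT
Conflict count: 3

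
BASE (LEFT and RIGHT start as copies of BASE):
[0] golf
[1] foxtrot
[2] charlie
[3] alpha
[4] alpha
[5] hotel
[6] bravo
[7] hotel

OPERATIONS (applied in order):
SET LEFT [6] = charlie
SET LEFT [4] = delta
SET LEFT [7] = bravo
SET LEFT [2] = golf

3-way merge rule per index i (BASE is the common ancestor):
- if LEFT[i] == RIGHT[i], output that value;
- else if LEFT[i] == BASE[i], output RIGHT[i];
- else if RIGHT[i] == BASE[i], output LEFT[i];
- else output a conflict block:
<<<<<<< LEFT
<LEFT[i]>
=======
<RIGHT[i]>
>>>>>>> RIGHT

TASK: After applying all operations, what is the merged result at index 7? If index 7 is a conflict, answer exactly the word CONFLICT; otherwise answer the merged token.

Final LEFT:  [golf, foxtrot, golf, alpha, delta, hotel, charlie, bravo]
Final RIGHT: [golf, foxtrot, charlie, alpha, alpha, hotel, bravo, hotel]
i=0: L=golf R=golf -> agree -> golf
i=1: L=foxtrot R=foxtrot -> agree -> foxtrot
i=2: L=golf, R=charlie=BASE -> take LEFT -> golf
i=3: L=alpha R=alpha -> agree -> alpha
i=4: L=delta, R=alpha=BASE -> take LEFT -> delta
i=5: L=hotel R=hotel -> agree -> hotel
i=6: L=charlie, R=bravo=BASE -> take LEFT -> charlie
i=7: L=bravo, R=hotel=BASE -> take LEFT -> bravo
Index 7 -> bravo

Answer: bravo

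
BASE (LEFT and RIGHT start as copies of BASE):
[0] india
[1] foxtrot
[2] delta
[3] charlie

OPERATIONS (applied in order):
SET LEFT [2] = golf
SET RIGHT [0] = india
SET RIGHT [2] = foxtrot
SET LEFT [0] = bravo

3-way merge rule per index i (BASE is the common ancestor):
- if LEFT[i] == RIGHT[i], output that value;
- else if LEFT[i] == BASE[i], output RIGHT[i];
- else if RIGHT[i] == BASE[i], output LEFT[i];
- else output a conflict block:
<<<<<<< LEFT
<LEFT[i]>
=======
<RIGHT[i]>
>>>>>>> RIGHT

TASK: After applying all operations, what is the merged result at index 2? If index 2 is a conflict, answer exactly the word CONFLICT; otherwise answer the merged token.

Final LEFT:  [bravo, foxtrot, golf, charlie]
Final RIGHT: [india, foxtrot, foxtrot, charlie]
i=0: L=bravo, R=india=BASE -> take LEFT -> bravo
i=1: L=foxtrot R=foxtrot -> agree -> foxtrot
i=2: BASE=delta L=golf R=foxtrot all differ -> CONFLICT
i=3: L=charlie R=charlie -> agree -> charlie
Index 2 -> CONFLICT

Answer: CONFLICT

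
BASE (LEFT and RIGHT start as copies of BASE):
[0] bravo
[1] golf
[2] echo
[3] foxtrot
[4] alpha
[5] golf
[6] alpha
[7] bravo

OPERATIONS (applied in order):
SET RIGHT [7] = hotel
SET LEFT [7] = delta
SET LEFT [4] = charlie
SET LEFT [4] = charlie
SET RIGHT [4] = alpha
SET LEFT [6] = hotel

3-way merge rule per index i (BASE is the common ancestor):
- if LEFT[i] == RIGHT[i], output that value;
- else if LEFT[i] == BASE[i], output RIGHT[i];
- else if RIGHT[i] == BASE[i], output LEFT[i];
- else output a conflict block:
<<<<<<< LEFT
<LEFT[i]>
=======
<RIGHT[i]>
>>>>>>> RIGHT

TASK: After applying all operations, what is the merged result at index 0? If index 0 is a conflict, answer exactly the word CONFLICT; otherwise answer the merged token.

Final LEFT:  [bravo, golf, echo, foxtrot, charlie, golf, hotel, delta]
Final RIGHT: [bravo, golf, echo, foxtrot, alpha, golf, alpha, hotel]
i=0: L=bravo R=bravo -> agree -> bravo
i=1: L=golf R=golf -> agree -> golf
i=2: L=echo R=echo -> agree -> echo
i=3: L=foxtrot R=foxtrot -> agree -> foxtrot
i=4: L=charlie, R=alpha=BASE -> take LEFT -> charlie
i=5: L=golf R=golf -> agree -> golf
i=6: L=hotel, R=alpha=BASE -> take LEFT -> hotel
i=7: BASE=bravo L=delta R=hotel all differ -> CONFLICT
Index 0 -> bravo

Answer: bravo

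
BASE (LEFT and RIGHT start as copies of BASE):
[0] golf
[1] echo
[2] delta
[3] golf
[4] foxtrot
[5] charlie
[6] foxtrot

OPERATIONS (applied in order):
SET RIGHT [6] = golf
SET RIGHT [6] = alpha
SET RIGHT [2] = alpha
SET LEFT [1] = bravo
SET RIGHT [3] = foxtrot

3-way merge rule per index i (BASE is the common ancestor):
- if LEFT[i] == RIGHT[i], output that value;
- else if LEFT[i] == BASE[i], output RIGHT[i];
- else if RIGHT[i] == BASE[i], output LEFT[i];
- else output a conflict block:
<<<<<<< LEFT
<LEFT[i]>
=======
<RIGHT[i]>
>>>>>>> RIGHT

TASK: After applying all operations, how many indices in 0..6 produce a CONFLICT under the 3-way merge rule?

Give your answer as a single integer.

Final LEFT:  [golf, bravo, delta, golf, foxtrot, charlie, foxtrot]
Final RIGHT: [golf, echo, alpha, foxtrot, foxtrot, charlie, alpha]
i=0: L=golf R=golf -> agree -> golf
i=1: L=bravo, R=echo=BASE -> take LEFT -> bravo
i=2: L=delta=BASE, R=alpha -> take RIGHT -> alpha
i=3: L=golf=BASE, R=foxtrot -> take RIGHT -> foxtrot
i=4: L=foxtrot R=foxtrot -> agree -> foxtrot
i=5: L=charlie R=charlie -> agree -> charlie
i=6: L=foxtrot=BASE, R=alpha -> take RIGHT -> alpha
Conflict count: 0

Answer: 0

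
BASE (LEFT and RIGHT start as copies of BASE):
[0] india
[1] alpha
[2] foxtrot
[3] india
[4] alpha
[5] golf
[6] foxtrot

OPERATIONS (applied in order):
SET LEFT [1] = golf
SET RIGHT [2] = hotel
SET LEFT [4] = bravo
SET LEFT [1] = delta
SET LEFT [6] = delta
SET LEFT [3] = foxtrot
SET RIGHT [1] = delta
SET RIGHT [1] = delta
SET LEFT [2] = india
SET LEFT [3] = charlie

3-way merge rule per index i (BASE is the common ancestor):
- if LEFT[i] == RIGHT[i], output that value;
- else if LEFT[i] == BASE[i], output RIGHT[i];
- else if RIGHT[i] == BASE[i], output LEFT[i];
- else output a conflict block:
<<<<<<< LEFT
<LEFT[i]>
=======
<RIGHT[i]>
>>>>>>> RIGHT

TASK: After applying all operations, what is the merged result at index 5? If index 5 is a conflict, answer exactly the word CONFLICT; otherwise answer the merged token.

Answer: golf

Derivation:
Final LEFT:  [india, delta, india, charlie, bravo, golf, delta]
Final RIGHT: [india, delta, hotel, india, alpha, golf, foxtrot]
i=0: L=india R=india -> agree -> india
i=1: L=delta R=delta -> agree -> delta
i=2: BASE=foxtrot L=india R=hotel all differ -> CONFLICT
i=3: L=charlie, R=india=BASE -> take LEFT -> charlie
i=4: L=bravo, R=alpha=BASE -> take LEFT -> bravo
i=5: L=golf R=golf -> agree -> golf
i=6: L=delta, R=foxtrot=BASE -> take LEFT -> delta
Index 5 -> golf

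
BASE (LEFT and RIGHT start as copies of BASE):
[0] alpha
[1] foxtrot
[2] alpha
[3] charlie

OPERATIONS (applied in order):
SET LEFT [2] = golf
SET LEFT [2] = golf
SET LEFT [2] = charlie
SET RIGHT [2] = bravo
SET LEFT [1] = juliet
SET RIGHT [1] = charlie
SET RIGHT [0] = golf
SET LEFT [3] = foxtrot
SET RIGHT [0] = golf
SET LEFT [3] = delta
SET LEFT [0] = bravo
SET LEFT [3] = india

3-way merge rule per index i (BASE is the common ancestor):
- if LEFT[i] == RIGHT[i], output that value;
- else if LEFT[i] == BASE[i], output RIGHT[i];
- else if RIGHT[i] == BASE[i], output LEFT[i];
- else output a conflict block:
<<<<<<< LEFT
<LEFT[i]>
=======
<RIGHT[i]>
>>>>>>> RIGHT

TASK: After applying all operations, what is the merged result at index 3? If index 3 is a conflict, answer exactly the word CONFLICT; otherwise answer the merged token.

Final LEFT:  [bravo, juliet, charlie, india]
Final RIGHT: [golf, charlie, bravo, charlie]
i=0: BASE=alpha L=bravo R=golf all differ -> CONFLICT
i=1: BASE=foxtrot L=juliet R=charlie all differ -> CONFLICT
i=2: BASE=alpha L=charlie R=bravo all differ -> CONFLICT
i=3: L=india, R=charlie=BASE -> take LEFT -> india
Index 3 -> india

Answer: india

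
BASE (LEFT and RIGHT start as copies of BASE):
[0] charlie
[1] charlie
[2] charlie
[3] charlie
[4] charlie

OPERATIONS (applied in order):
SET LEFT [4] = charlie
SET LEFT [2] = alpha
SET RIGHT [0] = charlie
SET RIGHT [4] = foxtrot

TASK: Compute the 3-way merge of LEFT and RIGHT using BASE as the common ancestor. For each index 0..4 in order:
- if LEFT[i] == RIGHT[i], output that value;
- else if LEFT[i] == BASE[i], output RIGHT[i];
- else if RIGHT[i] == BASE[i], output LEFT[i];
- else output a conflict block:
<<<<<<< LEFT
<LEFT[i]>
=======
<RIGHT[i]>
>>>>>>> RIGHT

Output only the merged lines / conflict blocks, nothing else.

Final LEFT:  [charlie, charlie, alpha, charlie, charlie]
Final RIGHT: [charlie, charlie, charlie, charlie, foxtrot]
i=0: L=charlie R=charlie -> agree -> charlie
i=1: L=charlie R=charlie -> agree -> charlie
i=2: L=alpha, R=charlie=BASE -> take LEFT -> alpha
i=3: L=charlie R=charlie -> agree -> charlie
i=4: L=charlie=BASE, R=foxtrot -> take RIGHT -> foxtrot

Answer: charlie
charlie
alpha
charlie
foxtrot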